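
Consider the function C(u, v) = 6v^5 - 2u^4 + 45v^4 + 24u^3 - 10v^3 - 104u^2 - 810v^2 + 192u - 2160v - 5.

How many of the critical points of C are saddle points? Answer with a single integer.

C separates as a function of u plus a function of v, so ∇C=0 decouples.
∂C/∂u = -8(u - 4)(u - 3)(u - 2) = 0 at u ∈ {2, 3, 4}; ∂C/∂v = 30(v - 3)(v + 2)(v + 3)(v + 4) = 0 at v ∈ {-4, -3, -2, 3}.
The Hessian is diagonal: diag(C_uu, C_vv). Second derivatives: C_uu(2)=-16, C_uu(3)=8, C_uu(4)=-16; C_vv(-4)=-420, C_vv(-3)=180, C_vv(-2)=-300, C_vv(3)=6300.
Saddle points occur where the two diagonal entries have opposite signs: (2, -3), (2, 3), (3, -4), (3, -2), (4, -3), (4, 3). Count: 6.

6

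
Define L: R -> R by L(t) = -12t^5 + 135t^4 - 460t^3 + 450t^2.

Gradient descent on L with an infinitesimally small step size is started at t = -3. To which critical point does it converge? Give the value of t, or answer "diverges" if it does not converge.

0

L'(t) = -60t(t - 5)(t - 3)(t - 1), so L'(-3) = -34560.
Gradient descent moves in the -L' direction, i.e. t is increasing.
The nearest critical point in that direction is t = 0, where L'' = 900 > 0 (a local minimum). The iterate converges there.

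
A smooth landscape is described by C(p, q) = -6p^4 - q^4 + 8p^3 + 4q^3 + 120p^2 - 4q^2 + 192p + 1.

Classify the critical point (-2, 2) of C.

The mixed partial ∂²C/∂p∂q is 0, so the Hessian at any point is diag(C_pp, C_qq) = diag(24(-3p^2 + 2p + 10), 4(-3q^2 + 6q - 2)).
At (-2, 2): H = diag(-144, -8).
Both eigenvalues are negative, so H is negative definite: a local maximum.

local maximum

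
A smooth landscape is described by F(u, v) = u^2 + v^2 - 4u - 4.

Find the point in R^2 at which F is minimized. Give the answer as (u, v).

(2, 0)

F(u,v) separates as P(u) + Q(v) − 4, so its minimum is min P + min Q − 4.
P'(u) = 2u - 4 vanishes at u ∈ {2}; Q'(v) = 2v vanishes at v ∈ {0}.
Local minima of P (where P''>0): P(2)=-4. Local minima of Q: Q(0)=0.
So the global minimum of F is P(2) + Q(0) − 4 = -4 + 0 − 4 = -8, attained at (2, 0).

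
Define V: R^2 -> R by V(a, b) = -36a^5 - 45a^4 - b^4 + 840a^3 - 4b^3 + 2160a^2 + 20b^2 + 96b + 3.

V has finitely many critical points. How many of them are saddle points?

V separates as a function of a plus a function of b, so ∇V=0 decouples.
∂V/∂a = -180a(a - 4)(a + 2)(a + 3) = 0 at a ∈ {-3, -2, 0, 4}; ∂V/∂b = -4(b - 3)(b + 2)(b + 4) = 0 at b ∈ {-4, -2, 3}.
The Hessian is diagonal: diag(V_aa, V_bb). Second derivatives: V_aa(-3)=3780, V_aa(-2)=-2160, V_aa(0)=4320, V_aa(4)=-30240; V_bb(-4)=-56, V_bb(-2)=40, V_bb(3)=-140.
Saddle points occur where the two diagonal entries have opposite signs: (-3, -4), (-3, 3), (-2, -2), (0, -4), (0, 3), (4, -2). Count: 6.

6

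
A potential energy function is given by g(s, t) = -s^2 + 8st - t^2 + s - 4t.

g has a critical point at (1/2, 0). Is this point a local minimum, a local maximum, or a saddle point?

saddle point

The Hessian of g is constant: H = [[-2, 8], [8, -2]].
det(H) = (-2)·(-2) − 8² = -60.
Since det(H) < 0, H is indefinite and the critical point is a saddle point.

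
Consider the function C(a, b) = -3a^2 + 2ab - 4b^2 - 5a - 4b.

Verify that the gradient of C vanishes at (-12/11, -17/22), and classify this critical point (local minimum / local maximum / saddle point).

∇C = (-6a + 2b - 5, 2a - 8b - 4); substituting (-12/11, -17/22) gives ∇C = (0, 0), so (-12/11, -17/22) is indeed a critical point.
The Hessian of C is constant: H = [[-6, 2], [2, -8]].
det(H) = (-6)·(-8) − 2² = 44.
det(H) > 0 and tr(H) = -14 < 0, so H is negative definite and the point is a local maximum.

local maximum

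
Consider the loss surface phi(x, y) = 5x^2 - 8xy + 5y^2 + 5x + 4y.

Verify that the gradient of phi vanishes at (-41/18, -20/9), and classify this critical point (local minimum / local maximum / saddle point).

local minimum

∇phi = (10x - 8y + 5, -8x + 10y + 4); substituting (-41/18, -20/9) gives ∇phi = (0, 0), so (-41/18, -20/9) is indeed a critical point.
The Hessian of phi is constant: H = [[10, -8], [-8, 10]].
det(H) = 10·10 − (-8)² = 36.
det(H) > 0 and tr(H) = 20 > 0, so H is positive definite and the point is a local minimum.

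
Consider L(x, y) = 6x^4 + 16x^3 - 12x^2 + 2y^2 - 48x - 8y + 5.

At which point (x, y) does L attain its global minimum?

L(x,y) separates as P(x) + Q(y) + 5, so its minimum is min P + min Q + 5.
P'(x) = 24(x - 1)(x + 1)(x + 2) vanishes at x ∈ {-2, -1, 1}; Q'(y) = 4y - 8 vanishes at y ∈ {2}.
Local minima of P (where P''>0): P(-2)=16, P(1)=-38. Local minima of Q: Q(2)=-8.
So the global minimum of L is P(1) + Q(2) + 5 = -38 − 8 + 5 = -41, attained at (1, 2).

(1, 2)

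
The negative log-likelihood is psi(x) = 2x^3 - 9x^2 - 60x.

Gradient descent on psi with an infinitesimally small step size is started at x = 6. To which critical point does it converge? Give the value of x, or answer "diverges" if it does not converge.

psi'(x) = 6(x - 5)(x + 2), so psi'(6) = 48.
Gradient descent moves in the -psi' direction, i.e. x is decreasing.
The nearest critical point in that direction is x = 5, where psi'' = 42 > 0 (a local minimum). The iterate converges there.

5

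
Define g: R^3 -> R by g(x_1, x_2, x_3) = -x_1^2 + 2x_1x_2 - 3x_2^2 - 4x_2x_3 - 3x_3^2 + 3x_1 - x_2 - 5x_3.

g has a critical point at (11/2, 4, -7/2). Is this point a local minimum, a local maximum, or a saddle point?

local maximum

The Hessian is constant: H = [[-2, 2, 0], [2, -6, -4], [0, -4, -6]].
Leading principal minors: Δ₁ = -2, Δ₂ = 8, Δ₃ = -16.
The minors alternate sign starting negative (−, +, −), so H is negative definite: a local maximum.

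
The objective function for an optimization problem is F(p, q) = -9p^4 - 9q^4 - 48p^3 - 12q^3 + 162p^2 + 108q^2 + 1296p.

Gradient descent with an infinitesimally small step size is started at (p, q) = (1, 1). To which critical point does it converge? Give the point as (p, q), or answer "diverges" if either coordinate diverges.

(-3, 0)

F is separable, so gradient descent decouples: p follows -∂F/∂p, q follows -∂F/∂q.
∂F/∂p = -36(p - 3)(p + 3)(p + 4); at p=1 this is 1440, so p decreases.
∂F/∂q = -36q(q - 2)(q + 3); at q=1 this is 144, so q decreases.
p converges to its nearest critical value -3 (a local min of the p-part); q converges to 0. The iterate converges to (-3, 0).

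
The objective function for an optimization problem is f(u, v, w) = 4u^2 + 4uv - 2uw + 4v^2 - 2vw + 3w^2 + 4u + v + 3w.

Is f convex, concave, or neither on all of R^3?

f is quadratic, so its Hessian is the constant matrix H = [[8, 4, -2], [4, 8, -2], [-2, -2, 6]].
Leading principal minors: 8, 48, 256.
All positive ⇒ H ≻ 0 ⇒ convex.

convex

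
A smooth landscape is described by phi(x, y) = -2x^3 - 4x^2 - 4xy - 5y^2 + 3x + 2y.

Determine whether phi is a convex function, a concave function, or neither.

neither

The term -2x^3 is cubic, so the Hessian is not constant.
∂²phi/∂x² = -12x - 8, which takes both signs as x varies (negative for sufficiently large x). A diagonal entry of the Hessian changing sign means the Hessian is neither positive- nor negative-semidefinite on all of R^2.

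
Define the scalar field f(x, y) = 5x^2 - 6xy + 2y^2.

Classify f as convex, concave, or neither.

f is quadratic, so its Hessian is the constant matrix H = [[10, -6], [-6, 4]].
det(H) = 4, tr(H) = 14.
det(H) > 0 and tr(H) > 0, so H is positive definite everywhere: convex.

convex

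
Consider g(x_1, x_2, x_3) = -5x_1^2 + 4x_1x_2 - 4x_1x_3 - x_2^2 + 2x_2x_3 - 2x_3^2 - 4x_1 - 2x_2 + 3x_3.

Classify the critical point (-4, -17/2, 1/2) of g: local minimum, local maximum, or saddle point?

local maximum

The Hessian is constant: H = [[-10, 4, -4], [4, -2, 2], [-4, 2, -4]].
Leading principal minors: Δ₁ = -10, Δ₂ = 4, Δ₃ = -8.
The minors alternate sign starting negative (−, +, −), so H is negative definite: a local maximum.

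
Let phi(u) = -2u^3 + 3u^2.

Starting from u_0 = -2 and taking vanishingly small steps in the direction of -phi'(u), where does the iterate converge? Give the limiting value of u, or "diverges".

phi'(u) = -6u(u - 1), so phi'(-2) = -36.
Gradient descent moves in the -phi' direction, i.e. u is increasing.
The nearest critical point in that direction is u = 0, where phi'' = 6 > 0 (a local minimum). The iterate converges there.

0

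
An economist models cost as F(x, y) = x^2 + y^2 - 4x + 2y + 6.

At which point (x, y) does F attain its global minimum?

(2, -1)

F(x,y) separates as P(x) + Q(y) + 6, so its minimum is min P + min Q + 6.
P'(x) = 2x - 4 vanishes at x ∈ {2}; Q'(y) = 2y + 2 vanishes at y ∈ {-1}.
Local minima of P (where P''>0): P(2)=-4. Local minima of Q: Q(-1)=-1.
So the global minimum of F is P(2) + Q(-1) + 6 = -4 − 1 + 6 = 1, attained at (2, -1).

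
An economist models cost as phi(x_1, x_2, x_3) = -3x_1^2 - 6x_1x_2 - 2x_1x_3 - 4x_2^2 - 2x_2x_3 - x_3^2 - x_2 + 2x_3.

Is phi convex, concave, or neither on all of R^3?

phi is quadratic, so its Hessian is the constant matrix H = [[-6, -6, -2], [-6, -8, -2], [-2, -2, -2]].
Leading principal minors: -6, 12, -16.
Signs alternate −, +, − ⇒ H ≺ 0 ⇒ concave.

concave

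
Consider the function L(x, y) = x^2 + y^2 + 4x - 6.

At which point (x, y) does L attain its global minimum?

(-2, 0)

L(x,y) separates as P(x) + Q(y) − 6, so its minimum is min P + min Q − 6.
P'(x) = 2x + 4 vanishes at x ∈ {-2}; Q'(y) = 2y vanishes at y ∈ {0}.
Local minima of P (where P''>0): P(-2)=-4. Local minima of Q: Q(0)=0.
So the global minimum of L is P(-2) + Q(0) − 6 = -4 + 0 − 6 = -10, attained at (-2, 0).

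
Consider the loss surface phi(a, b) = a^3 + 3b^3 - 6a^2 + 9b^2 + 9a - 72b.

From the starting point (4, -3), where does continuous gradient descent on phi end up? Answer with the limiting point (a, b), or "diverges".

(3, 2)

phi is separable, so gradient descent decouples: a follows -∂phi/∂a, b follows -∂phi/∂b.
∂phi/∂a = 3(a - 3)(a - 1); at a=4 this is 9, so a decreases.
∂phi/∂b = 9(b - 2)(b + 4); at b=-3 this is -45, so b increases.
a converges to its nearest critical value 3 (a local min of the a-part); b converges to 2. The iterate converges to (3, 2).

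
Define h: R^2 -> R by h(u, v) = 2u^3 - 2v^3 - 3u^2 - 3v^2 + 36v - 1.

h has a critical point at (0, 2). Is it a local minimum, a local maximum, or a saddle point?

local maximum

The mixed partial ∂²h/∂u∂v is 0, so the Hessian at any point is diag(h_uu, h_vv) = diag(6(2u - 1), -6(2v + 1)).
At (0, 2): H = diag(-6, -30).
Both eigenvalues are negative, so H is negative definite: a local maximum.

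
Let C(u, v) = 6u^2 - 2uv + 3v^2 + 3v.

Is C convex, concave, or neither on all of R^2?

convex

C is quadratic, so its Hessian is the constant matrix H = [[12, -2], [-2, 6]].
det(H) = 68, tr(H) = 18.
det(H) > 0 and tr(H) > 0, so H is positive definite everywhere: convex.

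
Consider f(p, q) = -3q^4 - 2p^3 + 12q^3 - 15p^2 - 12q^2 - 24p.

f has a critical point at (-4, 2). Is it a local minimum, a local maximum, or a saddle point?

The mixed partial ∂²f/∂p∂q is 0, so the Hessian at any point is diag(f_pp, f_qq) = diag(-6(2p + 5), 12(-3q^2 + 6q - 2)).
At (-4, 2): H = diag(18, -24).
The eigenvalues have opposite signs, so H is indefinite: a saddle point.

saddle point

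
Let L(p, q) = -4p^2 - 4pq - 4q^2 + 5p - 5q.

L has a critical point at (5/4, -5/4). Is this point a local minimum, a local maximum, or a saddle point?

The Hessian of L is constant: H = [[-8, -4], [-4, -8]].
det(H) = (-8)·(-8) − (-4)² = 48.
det(H) > 0 and tr(H) = -16 < 0, so H is negative definite and the point is a local maximum.

local maximum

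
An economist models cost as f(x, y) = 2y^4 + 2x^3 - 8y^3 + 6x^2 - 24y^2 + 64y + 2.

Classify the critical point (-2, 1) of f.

The mixed partial ∂²f/∂x∂y is 0, so the Hessian at any point is diag(f_xx, f_yy) = diag(12(x + 1), 24(y^2 - 2y - 2)).
At (-2, 1): H = diag(-12, -72).
Both eigenvalues are negative, so H is negative definite: a local maximum.

local maximum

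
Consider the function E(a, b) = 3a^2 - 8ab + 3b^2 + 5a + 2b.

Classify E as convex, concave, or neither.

E is quadratic, so its Hessian is the constant matrix H = [[6, -8], [-8, 6]].
det(H) = -28, tr(H) = 12.
det(H) < 0, so H is indefinite: neither convex nor concave.

neither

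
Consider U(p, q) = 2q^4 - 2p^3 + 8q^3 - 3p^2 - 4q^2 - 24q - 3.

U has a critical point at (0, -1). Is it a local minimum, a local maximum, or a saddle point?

local maximum

The mixed partial ∂²U/∂p∂q is 0, so the Hessian at any point is diag(U_pp, U_qq) = diag(-6(2p + 1), 8(3q^2 + 6q - 1)).
At (0, -1): H = diag(-6, -32).
Both eigenvalues are negative, so H is negative definite: a local maximum.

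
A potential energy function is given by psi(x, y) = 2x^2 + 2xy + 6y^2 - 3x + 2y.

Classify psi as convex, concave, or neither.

psi is quadratic, so its Hessian is the constant matrix H = [[4, 2], [2, 12]].
det(H) = 44, tr(H) = 16.
det(H) > 0 and tr(H) > 0, so H is positive definite everywhere: convex.

convex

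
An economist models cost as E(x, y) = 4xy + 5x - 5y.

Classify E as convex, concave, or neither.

neither

E is quadratic, so its Hessian is the constant matrix H = [[0, 4], [4, 0]].
det(H) = -16, tr(H) = 0.
det(H) < 0, so H is indefinite: neither convex nor concave.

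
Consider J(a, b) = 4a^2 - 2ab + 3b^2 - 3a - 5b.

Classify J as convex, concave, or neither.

J is quadratic, so its Hessian is the constant matrix H = [[8, -2], [-2, 6]].
det(H) = 44, tr(H) = 14.
det(H) > 0 and tr(H) > 0, so H is positive definite everywhere: convex.

convex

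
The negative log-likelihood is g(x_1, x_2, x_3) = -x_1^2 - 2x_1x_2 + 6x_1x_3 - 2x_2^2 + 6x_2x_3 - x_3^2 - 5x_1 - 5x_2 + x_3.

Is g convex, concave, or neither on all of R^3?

neither

g is quadratic, so its Hessian is the constant matrix H = [[-2, -2, 6], [-2, -4, 6], [6, 6, -2]].
Leading principal minors: -2, 4, 64.
Neither pattern holds ⇒ H is indefinite ⇒ neither convex nor concave.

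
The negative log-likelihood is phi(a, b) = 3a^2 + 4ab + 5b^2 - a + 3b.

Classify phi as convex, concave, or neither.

convex

phi is quadratic, so its Hessian is the constant matrix H = [[6, 4], [4, 10]].
det(H) = 44, tr(H) = 16.
det(H) > 0 and tr(H) > 0, so H is positive definite everywhere: convex.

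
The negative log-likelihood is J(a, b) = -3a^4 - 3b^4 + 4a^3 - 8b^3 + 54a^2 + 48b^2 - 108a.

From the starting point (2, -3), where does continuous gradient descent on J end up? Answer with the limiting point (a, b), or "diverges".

(1, 0)

J is separable, so gradient descent decouples: a follows -∂J/∂a, b follows -∂J/∂b.
∂J/∂a = -12(a - 3)(a - 1)(a + 3); at a=2 this is 60, so a decreases.
∂J/∂b = -12b(b - 2)(b + 4); at b=-3 this is -180, so b increases.
a converges to its nearest critical value 1 (a local min of the a-part); b converges to 0. The iterate converges to (1, 0).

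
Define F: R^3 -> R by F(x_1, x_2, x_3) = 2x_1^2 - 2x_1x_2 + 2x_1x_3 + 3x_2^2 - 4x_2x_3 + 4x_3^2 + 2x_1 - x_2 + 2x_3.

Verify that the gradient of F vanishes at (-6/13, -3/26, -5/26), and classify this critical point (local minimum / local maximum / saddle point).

local minimum

∇F = (4x_1 - 2x_2 + 2x_3 + 2, -2x_1 + 6x_2 - 4x_3 - 1, 2x_1 - 4x_2 + 8x_3 + 2); substituting (-6/13, -3/26, -5/26) gives ∇F = (0, 0, 0), so (-6/13, -3/26, -5/26) is indeed a critical point.
The Hessian is constant: H = [[4, -2, 2], [-2, 6, -4], [2, -4, 8]].
Leading principal minors: Δ₁ = 4, Δ₂ = 20, Δ₃ = 104.
All leading minors are positive, so H is positive definite: a local minimum.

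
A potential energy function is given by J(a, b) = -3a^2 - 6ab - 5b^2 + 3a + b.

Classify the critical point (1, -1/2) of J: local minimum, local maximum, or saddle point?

The Hessian of J is constant: H = [[-6, -6], [-6, -10]].
det(H) = (-6)·(-10) − (-6)² = 24.
det(H) > 0 and tr(H) = -16 < 0, so H is negative definite and the point is a local maximum.

local maximum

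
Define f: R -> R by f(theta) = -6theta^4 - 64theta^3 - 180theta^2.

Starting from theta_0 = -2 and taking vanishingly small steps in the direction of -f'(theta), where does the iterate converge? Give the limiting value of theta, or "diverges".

f'(theta) = -24theta(theta + 3)(theta + 5), so f'(-2) = 144.
Gradient descent moves in the -f' direction, i.e. theta is decreasing.
The nearest critical point in that direction is theta = -3, where f'' = 144 > 0 (a local minimum). The iterate converges there.

-3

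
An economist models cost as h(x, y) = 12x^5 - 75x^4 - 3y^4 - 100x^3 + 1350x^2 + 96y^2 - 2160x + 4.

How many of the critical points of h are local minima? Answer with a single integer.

h separates as a function of x plus a function of y, so ∇h=0 decouples.
∂h/∂x = 60(x - 4)(x - 3)(x - 1)(x + 3) = 0 at x ∈ {-3, 1, 3, 4}; ∂h/∂y = -12y(y - 4)(y + 4) = 0 at y ∈ {-4, 0, 4}.
The Hessian is diagonal: diag(h_xx, h_yy). Second derivatives: h_xx(-3)=-10080, h_xx(1)=1440, h_xx(3)=-720, h_xx(4)=1260; h_yy(-4)=-384, h_yy(0)=192, h_yy(4)=-384.
Local minima occur where both diagonal entries positive: (1, 0), (4, 0). Count: 2.

2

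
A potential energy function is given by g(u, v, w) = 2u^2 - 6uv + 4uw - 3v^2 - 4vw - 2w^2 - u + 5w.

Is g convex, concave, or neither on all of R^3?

g is quadratic, so its Hessian is the constant matrix H = [[4, -6, 4], [-6, -6, -4], [4, -4, -4]].
Leading principal minors: 4, -60, 464.
Neither pattern holds ⇒ H is indefinite ⇒ neither convex nor concave.

neither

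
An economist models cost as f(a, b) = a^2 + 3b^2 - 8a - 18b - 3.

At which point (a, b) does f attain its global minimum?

(4, 3)

f(a,b) separates as P(a) + Q(b) − 3, so its minimum is min P + min Q − 3.
P'(a) = 2a - 8 vanishes at a ∈ {4}; Q'(b) = 6b - 18 vanishes at b ∈ {3}.
Local minima of P (where P''>0): P(4)=-16. Local minima of Q: Q(3)=-27.
So the global minimum of f is P(4) + Q(3) − 3 = -16 − 27 − 3 = -46, attained at (4, 3).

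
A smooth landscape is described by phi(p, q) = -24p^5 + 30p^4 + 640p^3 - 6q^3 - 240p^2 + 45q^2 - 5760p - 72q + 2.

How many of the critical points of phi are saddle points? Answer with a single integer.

4

phi separates as a function of p plus a function of q, so ∇phi=0 decouples.
∂phi/∂p = -120(p - 4)(p - 2)(p + 2)(p + 3) = 0 at p ∈ {-3, -2, 2, 4}; ∂phi/∂q = -18(q - 4)(q - 1) = 0 at q ∈ {1, 4}.
The Hessian is diagonal: diag(phi_pp, phi_qq). Second derivatives: phi_pp(-3)=4200, phi_pp(-2)=-2880, phi_pp(2)=4800, phi_pp(4)=-10080; phi_qq(1)=54, phi_qq(4)=-54.
Saddle points occur where the two diagonal entries have opposite signs: (-3, 4), (-2, 1), (2, 4), (4, 1). Count: 4.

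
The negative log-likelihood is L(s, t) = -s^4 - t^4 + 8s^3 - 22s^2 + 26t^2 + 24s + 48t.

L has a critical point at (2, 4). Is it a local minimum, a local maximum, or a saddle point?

saddle point

The mixed partial ∂²L/∂s∂t is 0, so the Hessian at any point is diag(L_ss, L_tt) = diag(4(-3s^2 + 12s - 11), 4(-3t^2 + 13)).
At (2, 4): H = diag(4, -140).
The eigenvalues have opposite signs, so H is indefinite: a saddle point.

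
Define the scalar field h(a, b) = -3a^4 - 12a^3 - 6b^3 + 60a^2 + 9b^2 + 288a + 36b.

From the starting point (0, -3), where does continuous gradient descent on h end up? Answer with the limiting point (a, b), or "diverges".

(-2, -1)

h is separable, so gradient descent decouples: a follows -∂h/∂a, b follows -∂h/∂b.
∂h/∂a = -12(a - 3)(a + 2)(a + 4); at a=0 this is 288, so a decreases.
∂h/∂b = -18(b - 2)(b + 1); at b=-3 this is -180, so b increases.
a converges to its nearest critical value -2 (a local min of the a-part); b converges to -1. The iterate converges to (-2, -1).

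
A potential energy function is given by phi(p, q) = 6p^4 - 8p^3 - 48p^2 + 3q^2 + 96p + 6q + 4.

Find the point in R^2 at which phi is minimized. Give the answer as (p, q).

(-2, -1)

phi(p,q) separates as A(p) + B(q) + 4, so its minimum is min A + min B + 4.
A'(p) = 24(p - 2)(p - 1)(p + 2) vanishes at p ∈ {-2, 1, 2}; B'(q) = 6q + 6 vanishes at q ∈ {-1}.
Local minima of A (where A''>0): A(-2)=-224, A(2)=32. Local minima of B: B(-1)=-3.
So the global minimum of phi is A(-2) + B(-1) + 4 = -224 − 3 + 4 = -223, attained at (-2, -1).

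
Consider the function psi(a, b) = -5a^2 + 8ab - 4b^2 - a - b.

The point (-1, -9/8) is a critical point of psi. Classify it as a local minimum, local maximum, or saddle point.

The Hessian of psi is constant: H = [[-10, 8], [8, -8]].
det(H) = (-10)·(-8) − 8² = 16.
det(H) > 0 and tr(H) = -18 < 0, so H is negative definite and the point is a local maximum.

local maximum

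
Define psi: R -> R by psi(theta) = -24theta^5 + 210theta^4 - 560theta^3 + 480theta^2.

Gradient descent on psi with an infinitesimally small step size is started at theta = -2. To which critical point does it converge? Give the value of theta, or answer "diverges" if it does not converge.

0

psi'(theta) = -120theta(theta - 4)(theta - 2)(theta - 1), so psi'(-2) = -17280.
Gradient descent moves in the -psi' direction, i.e. theta is increasing.
The nearest critical point in that direction is theta = 0, where psi'' = 960 > 0 (a local minimum). The iterate converges there.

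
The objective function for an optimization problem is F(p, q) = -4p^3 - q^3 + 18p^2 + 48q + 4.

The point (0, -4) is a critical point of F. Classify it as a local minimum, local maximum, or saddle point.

The mixed partial ∂²F/∂p∂q is 0, so the Hessian at any point is diag(F_pp, F_qq) = diag(12(-2p + 3), -6q).
At (0, -4): H = diag(36, 24).
Both eigenvalues are positive, so H is positive definite: a local minimum.

local minimum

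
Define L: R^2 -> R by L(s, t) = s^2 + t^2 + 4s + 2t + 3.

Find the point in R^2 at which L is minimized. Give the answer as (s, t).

(-2, -1)

L(s,t) separates as P(s) + Q(t) + 3, so its minimum is min P + min Q + 3.
P'(s) = 2s + 4 vanishes at s ∈ {-2}; Q'(t) = 2(t + 1) vanishes at t ∈ {-1}.
Local minima of P (where P''>0): P(-2)=-4. Local minima of Q: Q(-1)=-1.
So the global minimum of L is P(-2) + Q(-1) + 3 = -4 − 1 + 3 = -2, attained at (-2, -1).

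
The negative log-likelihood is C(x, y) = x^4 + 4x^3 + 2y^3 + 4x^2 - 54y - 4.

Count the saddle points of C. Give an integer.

C separates as a function of x plus a function of y, so ∇C=0 decouples.
∂C/∂x = 4x(x + 1)(x + 2) = 0 at x ∈ {-2, -1, 0}; ∂C/∂y = 6(y - 3)(y + 3) = 0 at y ∈ {-3, 3}.
The Hessian is diagonal: diag(C_xx, C_yy). Second derivatives: C_xx(-2)=8, C_xx(-1)=-4, C_xx(0)=8; C_yy(-3)=-36, C_yy(3)=36.
Saddle points occur where the two diagonal entries have opposite signs: (-2, -3), (-1, 3), (0, -3). Count: 3.

3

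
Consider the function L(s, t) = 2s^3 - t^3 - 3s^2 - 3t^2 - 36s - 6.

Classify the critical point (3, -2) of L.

The mixed partial ∂²L/∂s∂t is 0, so the Hessian at any point is diag(L_ss, L_tt) = diag(6(2s - 1), -6(t + 1)).
At (3, -2): H = diag(30, 6).
Both eigenvalues are positive, so H is positive definite: a local minimum.

local minimum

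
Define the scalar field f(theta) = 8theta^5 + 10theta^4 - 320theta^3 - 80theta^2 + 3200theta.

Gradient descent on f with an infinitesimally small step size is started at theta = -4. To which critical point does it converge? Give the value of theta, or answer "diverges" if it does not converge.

f'(theta) = 40(theta - 4)(theta - 2)(theta + 2)(theta + 5), so f'(-4) = -3840.
Gradient descent moves in the -f' direction, i.e. theta is increasing.
The nearest critical point in that direction is theta = -2, where f'' = 2880 > 0 (a local minimum). The iterate converges there.

-2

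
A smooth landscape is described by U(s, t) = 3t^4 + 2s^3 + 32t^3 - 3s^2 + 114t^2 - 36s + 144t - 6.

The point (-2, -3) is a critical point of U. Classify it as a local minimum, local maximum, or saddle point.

local maximum

The mixed partial ∂²U/∂s∂t is 0, so the Hessian at any point is diag(U_ss, U_tt) = diag(6(2s - 1), 12(3t^2 + 16t + 19)).
At (-2, -3): H = diag(-30, -24).
Both eigenvalues are negative, so H is negative definite: a local maximum.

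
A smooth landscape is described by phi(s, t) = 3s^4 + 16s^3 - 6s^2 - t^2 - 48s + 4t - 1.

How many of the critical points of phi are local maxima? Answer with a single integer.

1

phi separates as a function of s plus a function of t, so ∇phi=0 decouples.
∂phi/∂s = 12(s - 1)(s + 1)(s + 4) = 0 at s ∈ {-4, -1, 1}; ∂phi/∂t = -2(t - 2) = 0 at t ∈ {2}.
The Hessian is diagonal: diag(phi_ss, phi_tt). Second derivatives: phi_ss(-4)=180, phi_ss(-1)=-72, phi_ss(1)=120; phi_tt(2)=-2.
Local maxima occur where both diagonal entries negative: (-1, 2). Count: 1.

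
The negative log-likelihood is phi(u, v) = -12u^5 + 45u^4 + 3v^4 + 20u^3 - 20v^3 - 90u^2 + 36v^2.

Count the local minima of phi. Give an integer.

4

phi separates as a function of u plus a function of v, so ∇phi=0 decouples.
∂phi/∂u = -60u(u - 3)(u - 1)(u + 1) = 0 at u ∈ {-1, 0, 1, 3}; ∂phi/∂v = 12v(v - 3)(v - 2) = 0 at v ∈ {0, 2, 3}.
The Hessian is diagonal: diag(phi_uu, phi_vv). Second derivatives: phi_uu(-1)=480, phi_uu(0)=-180, phi_uu(1)=240, phi_uu(3)=-1440; phi_vv(0)=72, phi_vv(2)=-24, phi_vv(3)=36.
Local minima occur where both diagonal entries positive: (-1, 0), (-1, 3), (1, 0), (1, 3). Count: 4.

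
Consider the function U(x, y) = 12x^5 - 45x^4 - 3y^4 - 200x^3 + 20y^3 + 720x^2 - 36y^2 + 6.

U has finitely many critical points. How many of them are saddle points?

U separates as a function of x plus a function of y, so ∇U=0 decouples.
∂U/∂x = 60x(x - 4)(x - 2)(x + 3) = 0 at x ∈ {-3, 0, 2, 4}; ∂U/∂y = -12y(y - 3)(y - 2) = 0 at y ∈ {0, 2, 3}.
The Hessian is diagonal: diag(U_xx, U_yy). Second derivatives: U_xx(-3)=-6300, U_xx(0)=1440, U_xx(2)=-1200, U_xx(4)=3360; U_yy(0)=-72, U_yy(2)=24, U_yy(3)=-36.
Saddle points occur where the two diagonal entries have opposite signs: (-3, 2), (0, 0), (0, 3), (2, 2), (4, 0), (4, 3). Count: 6.

6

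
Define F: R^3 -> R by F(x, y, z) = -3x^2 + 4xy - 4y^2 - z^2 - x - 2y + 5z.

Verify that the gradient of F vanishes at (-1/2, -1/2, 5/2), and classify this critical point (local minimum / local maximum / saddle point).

∇F = (-6x + 4y - 1, 4x - 8y - 2, -2z + 5); substituting (-1/2, -1/2, 5/2) gives ∇F = (0, 0, 0), so (-1/2, -1/2, 5/2) is indeed a critical point.
The Hessian is constant: H = [[-6, 4, 0], [4, -8, 0], [0, 0, -2]].
Leading principal minors: Δ₁ = -6, Δ₂ = 32, Δ₃ = -64.
The minors alternate sign starting negative (−, +, −), so H is negative definite: a local maximum.

local maximum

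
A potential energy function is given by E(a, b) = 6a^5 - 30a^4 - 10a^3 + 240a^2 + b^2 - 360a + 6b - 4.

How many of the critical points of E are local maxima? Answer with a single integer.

E separates as a function of a plus a function of b, so ∇E=0 decouples.
∂E/∂a = 30(a - 3)(a - 2)(a - 1)(a + 2) = 0 at a ∈ {-2, 1, 2, 3}; ∂E/∂b = 2(b + 3) = 0 at b ∈ {-3}.
The Hessian is diagonal: diag(E_aa, E_bb). Second derivatives: E_aa(-2)=-1800, E_aa(1)=180, E_aa(2)=-120, E_aa(3)=300; E_bb(-3)=2.
Local maxima occur where both diagonal entries negative: none. Count: 0.

0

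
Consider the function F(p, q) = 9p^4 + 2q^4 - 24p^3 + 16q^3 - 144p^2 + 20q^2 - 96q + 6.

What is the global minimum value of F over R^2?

-1588

F(p,q) separates as A(p) + B(q) + 6, so its minimum is min A + min B + 6.
A'(p) = 36p(p - 4)(p + 2) vanishes at p ∈ {-2, 0, 4}; B'(q) = 8(q - 1)(q + 3)(q + 4) vanishes at q ∈ {-4, -3, 1}.
Local minima of A (where A''>0): A(-2)=-240, A(4)=-1536. Local minima of B: B(-4)=192, B(1)=-58.
So the global minimum of F is A(4) + B(1) + 6 = -1536 − 58 + 6 = -1588, attained at (4, 1).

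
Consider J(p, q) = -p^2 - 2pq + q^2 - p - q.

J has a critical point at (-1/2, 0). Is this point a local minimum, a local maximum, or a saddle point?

The Hessian of J is constant: H = [[-2, -2], [-2, 2]].
det(H) = (-2)·2 − (-2)² = -8.
Since det(H) < 0, H is indefinite and the critical point is a saddle point.

saddle point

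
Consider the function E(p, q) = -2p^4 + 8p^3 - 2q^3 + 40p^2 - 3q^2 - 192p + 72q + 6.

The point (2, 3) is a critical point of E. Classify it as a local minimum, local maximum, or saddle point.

The mixed partial ∂²E/∂p∂q is 0, so the Hessian at any point is diag(E_pp, E_qq) = diag(8(-3p^2 + 6p + 10), -6(2q + 1)).
At (2, 3): H = diag(80, -42).
The eigenvalues have opposite signs, so H is indefinite: a saddle point.

saddle point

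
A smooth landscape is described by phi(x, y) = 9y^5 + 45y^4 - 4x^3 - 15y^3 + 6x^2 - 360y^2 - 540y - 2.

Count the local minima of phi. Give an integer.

2

phi separates as a function of x plus a function of y, so ∇phi=0 decouples.
∂phi/∂x = -12x(x - 1) = 0 at x ∈ {0, 1}; ∂phi/∂y = 45(y - 2)(y + 1)(y + 2)(y + 3) = 0 at y ∈ {-3, -2, -1, 2}.
The Hessian is diagonal: diag(phi_xx, phi_yy). Second derivatives: phi_xx(0)=12, phi_xx(1)=-12; phi_yy(-3)=-450, phi_yy(-2)=180, phi_yy(-1)=-270, phi_yy(2)=2700.
Local minima occur where both diagonal entries positive: (0, -2), (0, 2). Count: 2.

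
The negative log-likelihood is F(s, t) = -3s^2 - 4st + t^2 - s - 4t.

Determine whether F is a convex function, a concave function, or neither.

neither

F is quadratic, so its Hessian is the constant matrix H = [[-6, -4], [-4, 2]].
det(H) = -28, tr(H) = -4.
det(H) < 0, so H is indefinite: neither convex nor concave.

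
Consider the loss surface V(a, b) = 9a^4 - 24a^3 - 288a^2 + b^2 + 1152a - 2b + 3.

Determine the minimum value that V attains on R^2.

-5374

V(a,b) separates as P(a) + Q(b) + 3, so its minimum is min P + min Q + 3.
P'(a) = 36(a - 4)(a - 2)(a + 4) vanishes at a ∈ {-4, 2, 4}; Q'(b) = 2b - 2 vanishes at b ∈ {1}.
Local minima of P (where P''>0): P(-4)=-5376, P(4)=768. Local minima of Q: Q(1)=-1.
So the global minimum of V is P(-4) + Q(1) + 3 = -5376 − 1 + 3 = -5374, attained at (-4, 1).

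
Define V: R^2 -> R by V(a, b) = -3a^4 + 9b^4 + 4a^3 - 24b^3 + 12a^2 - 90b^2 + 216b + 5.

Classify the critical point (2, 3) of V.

The mixed partial ∂²V/∂a∂b is 0, so the Hessian at any point is diag(V_aa, V_bb) = diag(12(-3a^2 + 2a + 2), 36(3b^2 - 4b - 5)).
At (2, 3): H = diag(-72, 360).
The eigenvalues have opposite signs, so H is indefinite: a saddle point.

saddle point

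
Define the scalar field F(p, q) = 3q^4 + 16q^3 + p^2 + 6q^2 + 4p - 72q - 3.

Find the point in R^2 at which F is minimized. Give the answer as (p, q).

(-2, 1)

F(p,q) separates as A(p) + B(q) − 3, so its minimum is min A + min B − 3.
A'(p) = 2p + 4 vanishes at p ∈ {-2}; B'(q) = 12(q - 1)(q + 2)(q + 3) vanishes at q ∈ {-3, -2, 1}.
Local minima of A (where A''>0): A(-2)=-4. Local minima of B: B(-3)=81, B(1)=-47.
So the global minimum of F is A(-2) + B(1) − 3 = -4 − 47 − 3 = -54, attained at (-2, 1).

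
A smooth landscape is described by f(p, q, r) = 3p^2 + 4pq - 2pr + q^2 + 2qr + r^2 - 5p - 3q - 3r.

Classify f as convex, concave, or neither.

neither

f is quadratic, so its Hessian is the constant matrix H = [[6, 4, -2], [4, 2, 2], [-2, 2, 2]].
Leading principal minors: 6, -4, -72.
Neither pattern holds ⇒ H is indefinite ⇒ neither convex nor concave.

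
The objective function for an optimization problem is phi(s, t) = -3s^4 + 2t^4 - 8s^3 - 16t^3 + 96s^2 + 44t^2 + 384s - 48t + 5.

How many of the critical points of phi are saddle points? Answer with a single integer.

phi separates as a function of s plus a function of t, so ∇phi=0 decouples.
∂phi/∂s = -12(s - 4)(s + 2)(s + 4) = 0 at s ∈ {-4, -2, 4}; ∂phi/∂t = 8(t - 3)(t - 2)(t - 1) = 0 at t ∈ {1, 2, 3}.
The Hessian is diagonal: diag(phi_ss, phi_tt). Second derivatives: phi_ss(-4)=-192, phi_ss(-2)=144, phi_ss(4)=-576; phi_tt(1)=16, phi_tt(2)=-8, phi_tt(3)=16.
Saddle points occur where the two diagonal entries have opposite signs: (-4, 1), (-4, 3), (-2, 2), (4, 1), (4, 3). Count: 5.

5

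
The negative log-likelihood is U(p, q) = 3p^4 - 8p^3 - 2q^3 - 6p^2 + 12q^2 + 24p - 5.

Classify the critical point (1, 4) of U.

local maximum

The mixed partial ∂²U/∂p∂q is 0, so the Hessian at any point is diag(U_pp, U_qq) = diag(12(3p^2 - 4p - 1), 12(-q + 2)).
At (1, 4): H = diag(-24, -24).
Both eigenvalues are negative, so H is negative definite: a local maximum.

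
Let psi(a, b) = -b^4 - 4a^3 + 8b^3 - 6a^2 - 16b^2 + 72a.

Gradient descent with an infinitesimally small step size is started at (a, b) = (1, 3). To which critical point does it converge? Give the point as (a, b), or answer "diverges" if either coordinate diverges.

(-3, 2)

psi is separable, so gradient descent decouples: a follows -∂psi/∂a, b follows -∂psi/∂b.
∂psi/∂a = -12(a - 2)(a + 3); at a=1 this is 48, so a decreases.
∂psi/∂b = -4b(b - 4)(b - 2); at b=3 this is 12, so b decreases.
a converges to its nearest critical value -3 (a local min of the a-part); b converges to 2. The iterate converges to (-3, 2).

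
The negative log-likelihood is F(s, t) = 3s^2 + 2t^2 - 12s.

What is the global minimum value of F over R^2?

-12

F(s,t) separates as P(s) + Q(t), so its minimum is min P + min Q.
P'(s) = 6s - 12 vanishes at s ∈ {2}; Q'(t) = 4t vanishes at t ∈ {0}.
Local minima of P (where P''>0): P(2)=-12. Local minima of Q: Q(0)=0.
So the global minimum of F is P(2) + Q(0) = -12 + 0 = -12, attained at (2, 0).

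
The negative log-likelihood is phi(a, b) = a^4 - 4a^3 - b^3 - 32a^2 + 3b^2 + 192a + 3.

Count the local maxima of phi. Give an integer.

phi separates as a function of a plus a function of b, so ∇phi=0 decouples.
∂phi/∂a = 4(a - 4)(a - 3)(a + 4) = 0 at a ∈ {-4, 3, 4}; ∂phi/∂b = -3b(b - 2) = 0 at b ∈ {0, 2}.
The Hessian is diagonal: diag(phi_aa, phi_bb). Second derivatives: phi_aa(-4)=224, phi_aa(3)=-28, phi_aa(4)=32; phi_bb(0)=6, phi_bb(2)=-6.
Local maxima occur where both diagonal entries negative: (3, 2). Count: 1.

1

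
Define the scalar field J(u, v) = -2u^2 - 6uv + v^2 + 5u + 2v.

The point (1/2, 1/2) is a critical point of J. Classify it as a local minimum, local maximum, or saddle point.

saddle point

The Hessian of J is constant: H = [[-4, -6], [-6, 2]].
det(H) = (-4)·2 − (-6)² = -44.
Since det(H) < 0, H is indefinite and the critical point is a saddle point.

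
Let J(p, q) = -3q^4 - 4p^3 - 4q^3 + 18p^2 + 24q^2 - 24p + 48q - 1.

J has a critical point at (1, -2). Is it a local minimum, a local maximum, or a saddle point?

The mixed partial ∂²J/∂p∂q is 0, so the Hessian at any point is diag(J_pp, J_qq) = diag(12(-2p + 3), 12(-3q^2 - 2q + 4)).
At (1, -2): H = diag(12, -48).
The eigenvalues have opposite signs, so H is indefinite: a saddle point.

saddle point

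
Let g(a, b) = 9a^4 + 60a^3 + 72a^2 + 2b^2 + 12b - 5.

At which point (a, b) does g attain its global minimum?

(-4, -3)

g(a,b) separates as P(a) + Q(b) − 5, so its minimum is min P + min Q − 5.
P'(a) = 36a(a + 1)(a + 4) vanishes at a ∈ {-4, -1, 0}; Q'(b) = 4b + 12 vanishes at b ∈ {-3}.
Local minima of P (where P''>0): P(-4)=-384, P(0)=0. Local minima of Q: Q(-3)=-18.
So the global minimum of g is P(-4) + Q(-3) − 5 = -384 − 18 − 5 = -407, attained at (-4, -3).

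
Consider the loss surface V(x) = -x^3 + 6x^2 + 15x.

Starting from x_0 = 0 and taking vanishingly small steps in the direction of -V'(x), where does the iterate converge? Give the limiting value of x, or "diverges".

-1

V'(x) = -3(x - 5)(x + 1), so V'(0) = 15.
Gradient descent moves in the -V' direction, i.e. x is decreasing.
The nearest critical point in that direction is x = -1, where V'' = 18 > 0 (a local minimum). The iterate converges there.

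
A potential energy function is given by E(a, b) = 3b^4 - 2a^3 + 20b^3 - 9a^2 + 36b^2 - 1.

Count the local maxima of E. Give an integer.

1

E separates as a function of a plus a function of b, so ∇E=0 decouples.
∂E/∂a = -6a(a + 3) = 0 at a ∈ {-3, 0}; ∂E/∂b = 12b(b + 2)(b + 3) = 0 at b ∈ {-3, -2, 0}.
The Hessian is diagonal: diag(E_aa, E_bb). Second derivatives: E_aa(-3)=18, E_aa(0)=-18; E_bb(-3)=36, E_bb(-2)=-24, E_bb(0)=72.
Local maxima occur where both diagonal entries negative: (0, -2). Count: 1.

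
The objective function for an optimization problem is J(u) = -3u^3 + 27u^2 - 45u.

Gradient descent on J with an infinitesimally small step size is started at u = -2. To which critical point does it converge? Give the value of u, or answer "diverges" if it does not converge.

J'(u) = -9(u - 5)(u - 1), so J'(-2) = -189.
Gradient descent moves in the -J' direction, i.e. u is increasing.
The nearest critical point in that direction is u = 1, where J'' = 36 > 0 (a local minimum). The iterate converges there.

1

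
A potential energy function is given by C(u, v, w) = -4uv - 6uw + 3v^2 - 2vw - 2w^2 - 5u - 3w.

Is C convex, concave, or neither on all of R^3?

neither

C is quadratic, so its Hessian is the constant matrix H = [[0, -4, -6], [-4, 6, -2], [-6, -2, -4]].
Leading principal minors: 0, -16, -248.
Neither pattern holds ⇒ H is indefinite ⇒ neither convex nor concave.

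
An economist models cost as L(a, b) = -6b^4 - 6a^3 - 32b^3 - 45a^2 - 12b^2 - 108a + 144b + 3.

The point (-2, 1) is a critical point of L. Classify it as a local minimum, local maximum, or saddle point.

The mixed partial ∂²L/∂a∂b is 0, so the Hessian at any point is diag(L_aa, L_bb) = diag(-18(2a + 5), -24(3b^2 + 8b + 1)).
At (-2, 1): H = diag(-18, -288).
Both eigenvalues are negative, so H is negative definite: a local maximum.

local maximum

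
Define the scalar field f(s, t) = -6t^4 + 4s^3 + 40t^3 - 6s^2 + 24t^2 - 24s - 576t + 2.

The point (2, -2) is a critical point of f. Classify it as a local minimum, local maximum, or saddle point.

The mixed partial ∂²f/∂s∂t is 0, so the Hessian at any point is diag(f_ss, f_tt) = diag(12(2s - 1), 24(-3t^2 + 10t + 2)).
At (2, -2): H = diag(36, -720).
The eigenvalues have opposite signs, so H is indefinite: a saddle point.

saddle point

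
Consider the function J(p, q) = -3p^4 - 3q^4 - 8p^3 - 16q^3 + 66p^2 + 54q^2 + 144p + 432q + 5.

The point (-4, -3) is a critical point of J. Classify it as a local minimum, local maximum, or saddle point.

The mixed partial ∂²J/∂p∂q is 0, so the Hessian at any point is diag(J_pp, J_qq) = diag(12(-3p^2 - 4p + 11), 12(-3q^2 - 8q + 9)).
At (-4, -3): H = diag(-252, 72).
The eigenvalues have opposite signs, so H is indefinite: a saddle point.

saddle point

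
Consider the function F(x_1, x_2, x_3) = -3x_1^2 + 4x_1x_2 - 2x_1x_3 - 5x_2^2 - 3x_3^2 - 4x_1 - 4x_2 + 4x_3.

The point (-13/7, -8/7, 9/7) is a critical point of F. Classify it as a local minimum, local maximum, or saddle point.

The Hessian is constant: H = [[-6, 4, -2], [4, -10, 0], [-2, 0, -6]].
Leading principal minors: Δ₁ = -6, Δ₂ = 44, Δ₃ = -224.
The minors alternate sign starting negative (−, +, −), so H is negative definite: a local maximum.

local maximum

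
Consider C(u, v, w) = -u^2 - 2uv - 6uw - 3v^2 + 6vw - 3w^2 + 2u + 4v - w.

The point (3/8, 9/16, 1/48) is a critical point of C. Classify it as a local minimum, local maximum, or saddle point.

The Hessian is constant: H = [[-2, -2, -6], [-2, -6, 6], [-6, 6, -6]].
Leading principal minors: Δ₁ = -2, Δ₂ = 8, Δ₃ = 384.
The minors fit neither the all-positive nor the alternating-sign pattern, so H is indefinite: a saddle point.

saddle point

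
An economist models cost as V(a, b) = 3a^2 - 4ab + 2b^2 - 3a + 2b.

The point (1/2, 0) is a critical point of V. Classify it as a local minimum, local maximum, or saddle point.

local minimum

The Hessian of V is constant: H = [[6, -4], [-4, 4]].
det(H) = 6·4 − (-4)² = 8.
det(H) > 0 and tr(H) = 10 > 0, so H is positive definite and the point is a local minimum.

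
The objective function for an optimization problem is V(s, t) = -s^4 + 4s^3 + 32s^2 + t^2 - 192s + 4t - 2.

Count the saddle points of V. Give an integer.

2

V separates as a function of s plus a function of t, so ∇V=0 decouples.
∂V/∂s = -4(s - 4)(s - 3)(s + 4) = 0 at s ∈ {-4, 3, 4}; ∂V/∂t = 2(t + 2) = 0 at t ∈ {-2}.
The Hessian is diagonal: diag(V_ss, V_tt). Second derivatives: V_ss(-4)=-224, V_ss(3)=28, V_ss(4)=-32; V_tt(-2)=2.
Saddle points occur where the two diagonal entries have opposite signs: (-4, -2), (4, -2). Count: 2.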